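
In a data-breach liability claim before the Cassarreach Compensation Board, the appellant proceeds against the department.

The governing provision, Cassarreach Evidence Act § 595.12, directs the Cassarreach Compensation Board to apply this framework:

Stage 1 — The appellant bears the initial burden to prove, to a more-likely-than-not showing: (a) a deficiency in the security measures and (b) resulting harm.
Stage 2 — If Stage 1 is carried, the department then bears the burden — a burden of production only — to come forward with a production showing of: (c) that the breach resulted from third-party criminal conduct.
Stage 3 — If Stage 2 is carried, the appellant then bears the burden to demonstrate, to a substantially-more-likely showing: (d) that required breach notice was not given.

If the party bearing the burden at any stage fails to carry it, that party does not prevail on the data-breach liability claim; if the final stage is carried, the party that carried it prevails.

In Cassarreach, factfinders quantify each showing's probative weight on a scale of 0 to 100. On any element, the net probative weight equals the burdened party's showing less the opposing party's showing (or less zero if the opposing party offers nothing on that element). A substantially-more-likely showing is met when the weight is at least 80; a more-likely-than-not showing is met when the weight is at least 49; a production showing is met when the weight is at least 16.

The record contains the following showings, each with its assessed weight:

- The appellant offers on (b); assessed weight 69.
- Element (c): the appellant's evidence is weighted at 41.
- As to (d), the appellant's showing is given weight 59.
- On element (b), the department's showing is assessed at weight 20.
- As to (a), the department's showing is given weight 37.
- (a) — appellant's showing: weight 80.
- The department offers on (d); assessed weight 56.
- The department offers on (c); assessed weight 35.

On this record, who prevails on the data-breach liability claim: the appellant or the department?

department

Stage 1 (appellant, a more-likely-than-not showing, weight is at least 49): (a) net 80−37=43 < 49 — fails; (b) net 69−20=49 ≥ 49 — meets.
  The appellant does not carry Stage 1.
The department prevails.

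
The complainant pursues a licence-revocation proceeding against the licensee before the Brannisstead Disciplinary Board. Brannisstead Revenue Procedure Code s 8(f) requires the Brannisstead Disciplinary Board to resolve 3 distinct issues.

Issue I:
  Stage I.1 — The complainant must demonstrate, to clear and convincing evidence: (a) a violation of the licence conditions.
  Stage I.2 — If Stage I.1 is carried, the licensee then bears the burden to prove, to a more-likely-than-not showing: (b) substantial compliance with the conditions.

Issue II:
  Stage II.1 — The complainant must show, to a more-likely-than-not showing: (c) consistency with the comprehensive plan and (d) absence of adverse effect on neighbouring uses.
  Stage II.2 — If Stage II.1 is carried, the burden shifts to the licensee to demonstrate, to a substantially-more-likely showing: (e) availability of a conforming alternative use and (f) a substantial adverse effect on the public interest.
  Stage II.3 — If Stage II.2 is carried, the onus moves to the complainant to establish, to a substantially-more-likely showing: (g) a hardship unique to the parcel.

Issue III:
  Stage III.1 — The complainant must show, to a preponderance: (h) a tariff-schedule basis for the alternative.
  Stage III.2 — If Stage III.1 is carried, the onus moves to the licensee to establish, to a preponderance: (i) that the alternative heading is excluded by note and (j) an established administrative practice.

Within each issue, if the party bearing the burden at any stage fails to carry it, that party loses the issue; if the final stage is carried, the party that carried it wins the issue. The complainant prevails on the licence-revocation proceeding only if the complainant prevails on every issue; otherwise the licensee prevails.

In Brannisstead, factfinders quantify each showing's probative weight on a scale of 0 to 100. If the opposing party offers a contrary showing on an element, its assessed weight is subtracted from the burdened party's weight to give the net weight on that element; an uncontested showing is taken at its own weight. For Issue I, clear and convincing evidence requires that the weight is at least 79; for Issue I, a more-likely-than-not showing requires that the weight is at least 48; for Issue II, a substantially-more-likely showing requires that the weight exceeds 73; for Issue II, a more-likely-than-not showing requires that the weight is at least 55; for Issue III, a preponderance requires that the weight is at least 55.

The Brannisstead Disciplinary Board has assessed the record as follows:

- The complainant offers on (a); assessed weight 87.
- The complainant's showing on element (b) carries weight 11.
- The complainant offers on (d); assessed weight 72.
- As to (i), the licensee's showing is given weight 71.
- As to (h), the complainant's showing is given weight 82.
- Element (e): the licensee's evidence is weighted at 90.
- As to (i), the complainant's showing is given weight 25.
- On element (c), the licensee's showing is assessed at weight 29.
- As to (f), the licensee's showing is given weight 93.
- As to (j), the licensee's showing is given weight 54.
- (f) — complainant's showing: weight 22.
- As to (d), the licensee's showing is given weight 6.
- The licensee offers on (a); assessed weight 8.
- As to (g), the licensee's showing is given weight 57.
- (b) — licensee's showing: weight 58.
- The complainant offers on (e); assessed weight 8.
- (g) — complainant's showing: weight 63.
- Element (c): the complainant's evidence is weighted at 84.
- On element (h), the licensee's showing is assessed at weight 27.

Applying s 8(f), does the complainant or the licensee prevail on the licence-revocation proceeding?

— Issue I —
Stage I.1 (complainant, clear and convincing evidence, weight is at least 79): (a) net 87−8=79 ≥ 79 — meets.
  Stage I.1 is satisfied; the onus moves to the licensee.
Stage I.2 (licensee, a more-likely-than-not showing, weight is at least 48): (b) net 58−11=47 < 48 — fails.
  Stage I.2 not carried; the licensee fails its burden.
The analysis ends at Stage I.2; the complainant prevails on this issue.
— Issue II —
At Stage II.1 the complainant must meet a more-likely-than-not showing (weight is at least 55): on (c) the weight is 84 less the opposing 29 gives net 55, ≥ 55, so (c) meets the standard; on (d) the weight is 72 less the opposing 6 gives net 66, ≥ 55, so (d) meets the standard.
  Stage II.1 carried; the burden shifts to the licensee.
At Stage II.2 the licensee must meet a substantially-more-likely showing (weight exceeds 73): on (e) the weight is 90 less the opposing 8 gives net 82, > 73, so (e) meets the standard; on (f) the weight is 93 less the opposing 22 gives net 71, ≤ 73, so (f) does not meet the standard.
  The licensee does not carry Stage II.2.
The analysis ends at Stage II.2; the complainant prevails on this issue.
— Issue III —
Stage III.1 (complainant, a preponderance, weight is at least 55): (h) net 82−27=55 ≥ 55 — meets.
  Stage III.1 carried; the burden shifts to the licensee.
Stage III.2 (licensee, a preponderance, weight is at least 55): (i) net 71−25=46 < 55 — fails; (j) 54 < 55 — fails.
  Stage III.2 not carried; the licensee fails its burden.
So the complainant prevails on this issue.
Per-issue: Issue I → complainant; Issue II → complainant; Issue III → complainant. The complainant must prevail on every issue; overall, the complainant prevails.

complainant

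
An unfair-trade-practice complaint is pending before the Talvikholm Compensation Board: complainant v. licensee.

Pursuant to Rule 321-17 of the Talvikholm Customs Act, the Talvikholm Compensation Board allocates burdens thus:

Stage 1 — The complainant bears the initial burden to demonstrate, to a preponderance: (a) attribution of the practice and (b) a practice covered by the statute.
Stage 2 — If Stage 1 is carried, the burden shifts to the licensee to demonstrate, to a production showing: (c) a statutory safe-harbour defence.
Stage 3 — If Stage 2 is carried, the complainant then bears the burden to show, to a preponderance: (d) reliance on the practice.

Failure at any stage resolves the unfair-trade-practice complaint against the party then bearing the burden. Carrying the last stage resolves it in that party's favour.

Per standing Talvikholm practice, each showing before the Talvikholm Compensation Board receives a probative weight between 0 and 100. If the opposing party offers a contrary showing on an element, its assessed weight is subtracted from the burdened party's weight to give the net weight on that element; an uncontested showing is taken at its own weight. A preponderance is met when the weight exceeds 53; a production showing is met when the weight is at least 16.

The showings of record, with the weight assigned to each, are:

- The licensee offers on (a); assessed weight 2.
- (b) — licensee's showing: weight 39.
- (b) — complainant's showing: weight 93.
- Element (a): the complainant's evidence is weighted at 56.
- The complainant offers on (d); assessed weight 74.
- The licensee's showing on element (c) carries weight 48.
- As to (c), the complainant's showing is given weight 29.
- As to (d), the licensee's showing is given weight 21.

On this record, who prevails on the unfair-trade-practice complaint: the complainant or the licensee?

Stage 1 (complainant, a preponderance, weight exceeds 53): (a) net 56−2=54 > 53 — meets; (b) net 93−39=54 > 53 — meets.
  All elements met. The burden passes to the licensee.
Stage 2 (licensee, a production showing, weight is at least 16): (c) net 48−29=19 ≥ 16 — meets.
  All elements met. The burden passes to the complainant.
Stage 3 (complainant, a preponderance, weight exceeds 53): (d) net 74−21=53 ≤ 53 — fails.
  The complainant does not carry Stage 3.
The licensee prevails.

licensee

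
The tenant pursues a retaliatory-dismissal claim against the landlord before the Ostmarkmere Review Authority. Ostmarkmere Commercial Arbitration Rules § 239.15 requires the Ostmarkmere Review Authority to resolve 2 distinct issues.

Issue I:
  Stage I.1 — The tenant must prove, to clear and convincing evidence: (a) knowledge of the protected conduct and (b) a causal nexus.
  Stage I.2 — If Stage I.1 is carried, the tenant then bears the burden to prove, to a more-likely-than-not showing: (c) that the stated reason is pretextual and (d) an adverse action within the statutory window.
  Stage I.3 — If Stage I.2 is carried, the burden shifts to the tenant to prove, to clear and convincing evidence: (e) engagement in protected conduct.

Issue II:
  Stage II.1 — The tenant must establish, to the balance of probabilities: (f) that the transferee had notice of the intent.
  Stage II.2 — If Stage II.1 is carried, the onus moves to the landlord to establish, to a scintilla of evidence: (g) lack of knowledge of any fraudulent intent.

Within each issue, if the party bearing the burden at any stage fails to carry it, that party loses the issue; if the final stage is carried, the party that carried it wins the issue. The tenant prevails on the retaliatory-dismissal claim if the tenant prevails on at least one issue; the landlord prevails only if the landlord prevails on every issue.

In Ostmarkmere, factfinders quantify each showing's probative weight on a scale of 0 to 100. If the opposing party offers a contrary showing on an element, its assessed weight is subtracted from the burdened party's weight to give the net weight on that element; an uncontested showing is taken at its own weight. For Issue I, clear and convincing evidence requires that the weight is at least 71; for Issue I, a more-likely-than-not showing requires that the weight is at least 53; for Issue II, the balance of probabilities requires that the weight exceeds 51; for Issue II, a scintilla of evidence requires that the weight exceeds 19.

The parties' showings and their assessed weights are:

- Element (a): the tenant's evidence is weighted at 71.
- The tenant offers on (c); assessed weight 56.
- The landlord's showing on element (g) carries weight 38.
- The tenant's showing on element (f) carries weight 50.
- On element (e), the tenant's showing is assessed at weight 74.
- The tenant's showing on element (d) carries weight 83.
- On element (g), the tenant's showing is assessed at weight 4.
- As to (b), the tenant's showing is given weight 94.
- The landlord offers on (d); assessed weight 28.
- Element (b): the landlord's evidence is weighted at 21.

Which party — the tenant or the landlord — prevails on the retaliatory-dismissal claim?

— Issue I —
Stage I.1 (tenant, clear and convincing evidence, weight is at least 71): (a) 71 ≥ 71 — meets; (b) net 94−21=73 ≥ 71 — meets.
  Stage I.1 carried; the burden remains with the tenant.
Stage I.2 (tenant, a more-likely-than-not showing, weight is at least 53): (c) 56 ≥ 53 — meets; (d) net 83−28=55 ≥ 53 — meets.
  All elements met. The tenant retains the burden for Stage I.3.
Stage I.3 (tenant, clear and convincing evidence, weight is at least 71): (e) 74 ≥ 71 — meets.
  The tenant carries the last stage.
Every stage carried; the tenant prevails on this issue.
— Issue II —
Stage II.1 — burden on tenant; standard: the balance of probabilities (weight exceeds 51).
    (f): 50 ≤ 51 [not met]
  Not every element is met, so the tenant fails to carry Stage II.1.
The analysis ends at Stage II.1; the landlord prevails on this issue.
Per-issue: Issue I → tenant; Issue II → landlord. The tenant must prevail on at least one issue; overall, the tenant prevails.

tenant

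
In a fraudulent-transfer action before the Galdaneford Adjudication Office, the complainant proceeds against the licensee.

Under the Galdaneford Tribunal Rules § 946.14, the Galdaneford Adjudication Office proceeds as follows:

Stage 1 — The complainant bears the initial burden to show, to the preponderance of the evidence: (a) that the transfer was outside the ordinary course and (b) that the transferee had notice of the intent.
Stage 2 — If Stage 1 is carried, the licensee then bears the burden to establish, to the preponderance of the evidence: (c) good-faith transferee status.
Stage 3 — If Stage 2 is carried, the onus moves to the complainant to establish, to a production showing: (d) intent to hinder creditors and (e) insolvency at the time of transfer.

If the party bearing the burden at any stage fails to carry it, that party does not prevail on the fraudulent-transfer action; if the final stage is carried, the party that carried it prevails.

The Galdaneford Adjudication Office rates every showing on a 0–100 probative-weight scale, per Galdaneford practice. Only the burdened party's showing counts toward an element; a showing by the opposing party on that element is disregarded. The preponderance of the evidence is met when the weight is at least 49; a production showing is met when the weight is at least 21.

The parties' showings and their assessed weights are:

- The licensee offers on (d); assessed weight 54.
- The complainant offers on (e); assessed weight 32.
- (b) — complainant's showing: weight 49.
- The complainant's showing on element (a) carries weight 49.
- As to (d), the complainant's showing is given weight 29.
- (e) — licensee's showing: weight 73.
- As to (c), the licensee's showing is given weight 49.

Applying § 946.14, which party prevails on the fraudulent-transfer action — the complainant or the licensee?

Stage 1 (complainant, the preponderance of the evidence, weight is at least 49): (a) 49 ≥ 49 — meets; (b) 49 ≥ 49 — meets.
  Stage 1 carried; the burden shifts to the licensee.
Stage 2 (licensee, the preponderance of the evidence, weight is at least 49): (c) 49 ≥ 49 — meets.
  All elements met. The burden passes to the complainant.
Stage 3 (complainant, a production showing, weight is at least 21): (d) 29 (licensee's 54 disregarded) ≥ 21 — meets; (e) 32 (licensee's 73 disregarded) ≥ 21 — meets.
  Stage 3 carried; the final stage is satisfied.
With every stage satisfied, the complainant prevails.

complainant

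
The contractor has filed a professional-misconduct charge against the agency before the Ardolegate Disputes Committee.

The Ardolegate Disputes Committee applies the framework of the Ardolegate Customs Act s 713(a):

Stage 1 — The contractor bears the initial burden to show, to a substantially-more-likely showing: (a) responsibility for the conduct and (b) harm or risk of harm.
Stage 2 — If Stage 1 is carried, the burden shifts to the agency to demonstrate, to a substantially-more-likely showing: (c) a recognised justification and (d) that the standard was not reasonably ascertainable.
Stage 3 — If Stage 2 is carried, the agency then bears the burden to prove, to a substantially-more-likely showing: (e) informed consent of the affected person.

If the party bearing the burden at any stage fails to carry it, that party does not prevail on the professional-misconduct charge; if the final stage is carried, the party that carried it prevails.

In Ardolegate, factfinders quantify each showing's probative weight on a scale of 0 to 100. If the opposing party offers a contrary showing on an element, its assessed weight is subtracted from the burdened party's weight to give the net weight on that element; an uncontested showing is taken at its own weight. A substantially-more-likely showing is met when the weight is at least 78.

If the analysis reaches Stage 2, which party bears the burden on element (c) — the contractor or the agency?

Stage 2's rule assigns the burden to the agency (to a substantially-more-likely showing).

agency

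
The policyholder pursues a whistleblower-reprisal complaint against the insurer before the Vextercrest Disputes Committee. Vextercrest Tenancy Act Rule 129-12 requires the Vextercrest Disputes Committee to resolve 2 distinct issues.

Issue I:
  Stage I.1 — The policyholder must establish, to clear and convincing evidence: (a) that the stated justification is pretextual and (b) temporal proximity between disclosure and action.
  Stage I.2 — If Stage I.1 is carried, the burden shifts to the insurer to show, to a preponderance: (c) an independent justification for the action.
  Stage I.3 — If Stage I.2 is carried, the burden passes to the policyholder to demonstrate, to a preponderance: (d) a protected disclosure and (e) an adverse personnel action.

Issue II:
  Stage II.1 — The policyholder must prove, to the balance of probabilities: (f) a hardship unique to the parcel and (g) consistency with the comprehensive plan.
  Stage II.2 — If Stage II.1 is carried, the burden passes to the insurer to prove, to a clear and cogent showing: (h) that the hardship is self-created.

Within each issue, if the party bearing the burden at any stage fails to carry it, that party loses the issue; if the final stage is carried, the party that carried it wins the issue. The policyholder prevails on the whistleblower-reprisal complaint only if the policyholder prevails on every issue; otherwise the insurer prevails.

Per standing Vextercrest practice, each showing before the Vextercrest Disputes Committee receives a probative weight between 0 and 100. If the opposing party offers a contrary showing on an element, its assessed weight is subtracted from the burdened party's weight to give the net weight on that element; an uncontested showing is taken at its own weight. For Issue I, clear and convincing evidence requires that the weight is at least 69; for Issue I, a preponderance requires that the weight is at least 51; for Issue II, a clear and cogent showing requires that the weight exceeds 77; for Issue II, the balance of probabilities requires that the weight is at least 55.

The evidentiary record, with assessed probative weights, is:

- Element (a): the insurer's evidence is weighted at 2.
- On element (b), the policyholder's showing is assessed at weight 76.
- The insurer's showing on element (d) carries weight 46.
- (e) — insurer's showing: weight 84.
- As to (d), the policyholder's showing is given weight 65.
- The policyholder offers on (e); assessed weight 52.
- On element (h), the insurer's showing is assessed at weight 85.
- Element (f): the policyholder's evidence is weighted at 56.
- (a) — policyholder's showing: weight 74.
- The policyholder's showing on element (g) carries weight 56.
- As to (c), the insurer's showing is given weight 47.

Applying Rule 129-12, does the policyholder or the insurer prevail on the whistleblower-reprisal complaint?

— Issue I —
Stage I.1 — burden on policyholder; standard: clear and convincing evidence (weight is at least 69).
    (a): 74 − 2 = 72 ≥ 69 [met]
    (b): 76 ≥ 69 [met]
  Stage I.1 carried; the burden shifts to the insurer.
Stage I.2 — burden on insurer; standard: a preponderance (weight is at least 51).
    (c): 47 < 51 [not met]
  The insurer does not carry Stage I.2.
The analysis ends at Stage I.2; the policyholder prevails on this issue.
— Issue II —
Stage II.1 — burden on policyholder; standard: the balance of probabilities (weight is at least 55).
    (f): 56 ≥ 55 [met]
    (g): 56 ≥ 55 [met]
  Stage II.1 carried; the burden shifts to the insurer.
Stage II.2 — burden on insurer; standard: a clear and cogent showing (weight exceeds 77).
    (h): 85 > 77 [met]
  The insurer carries the last stage.
All stages carried — the insurer prevails on this issue.
Per-issue: Issue I → policyholder; Issue II → insurer. The policyholder must prevail on every issue; overall, the insurer prevails.

insurer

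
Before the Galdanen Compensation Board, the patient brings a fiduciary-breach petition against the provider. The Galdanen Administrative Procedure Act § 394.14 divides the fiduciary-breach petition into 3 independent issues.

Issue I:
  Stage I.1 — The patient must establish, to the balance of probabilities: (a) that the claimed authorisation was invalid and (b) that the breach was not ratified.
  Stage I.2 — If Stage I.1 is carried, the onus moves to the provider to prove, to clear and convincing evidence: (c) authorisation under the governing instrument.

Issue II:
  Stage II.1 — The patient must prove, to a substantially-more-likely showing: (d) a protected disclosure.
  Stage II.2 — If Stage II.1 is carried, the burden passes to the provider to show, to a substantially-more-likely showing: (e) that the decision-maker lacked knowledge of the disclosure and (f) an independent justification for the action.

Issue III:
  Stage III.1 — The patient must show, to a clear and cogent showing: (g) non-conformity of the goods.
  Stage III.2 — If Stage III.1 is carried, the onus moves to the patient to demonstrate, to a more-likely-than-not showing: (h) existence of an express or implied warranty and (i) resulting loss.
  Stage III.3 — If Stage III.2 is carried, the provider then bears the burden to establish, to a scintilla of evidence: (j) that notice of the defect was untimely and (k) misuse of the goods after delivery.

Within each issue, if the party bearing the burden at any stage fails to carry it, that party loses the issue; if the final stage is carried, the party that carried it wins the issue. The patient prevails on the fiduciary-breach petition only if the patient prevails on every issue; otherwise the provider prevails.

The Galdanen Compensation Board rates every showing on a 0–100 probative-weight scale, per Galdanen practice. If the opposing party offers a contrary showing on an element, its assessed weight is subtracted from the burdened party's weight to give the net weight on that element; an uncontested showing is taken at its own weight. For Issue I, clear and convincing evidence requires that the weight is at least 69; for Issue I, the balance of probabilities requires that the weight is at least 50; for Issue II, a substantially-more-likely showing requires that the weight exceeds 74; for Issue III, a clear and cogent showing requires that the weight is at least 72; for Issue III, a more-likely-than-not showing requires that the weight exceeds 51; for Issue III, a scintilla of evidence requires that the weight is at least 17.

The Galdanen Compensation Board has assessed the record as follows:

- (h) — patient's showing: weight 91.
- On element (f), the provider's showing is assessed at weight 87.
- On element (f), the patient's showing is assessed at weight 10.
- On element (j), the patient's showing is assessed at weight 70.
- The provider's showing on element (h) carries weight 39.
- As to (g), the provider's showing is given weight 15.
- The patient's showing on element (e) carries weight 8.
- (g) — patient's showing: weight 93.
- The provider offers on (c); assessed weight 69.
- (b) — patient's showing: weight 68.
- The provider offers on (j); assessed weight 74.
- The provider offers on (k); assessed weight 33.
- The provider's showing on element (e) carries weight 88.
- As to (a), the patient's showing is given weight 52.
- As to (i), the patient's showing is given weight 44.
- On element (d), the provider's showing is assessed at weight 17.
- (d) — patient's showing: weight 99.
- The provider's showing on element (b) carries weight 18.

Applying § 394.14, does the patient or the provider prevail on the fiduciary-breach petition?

— Issue I —
Stage I.1 — burden on patient; standard: the balance of probabilities (weight is at least 50).
    (a): 52 ≥ 50 [met]
    (b): 68 − 18 = 50 ≥ 50 [met]
  The patient carries Stage I.1; the provider now bears the burden.
Stage I.2 — burden on provider; standard: clear and convincing evidence (weight is at least 69).
    (c): 69 ≥ 69 [met]
  Stage I.2 carried; the final stage is satisfied.
All stages carried — the provider prevails on this issue.
— Issue II —
At Stage II.1 the patient must meet a substantially-more-likely showing (weight exceeds 74): on (d) the weight is 99 less the opposing 17 gives net 82, which does exceed 74, so (d) meets the standard.
  Stage II.1 is satisfied; the onus moves to the provider.
At Stage II.2 the provider must meet a substantially-more-likely showing (weight exceeds 74): on (e) the weight is 88 less the opposing 8 gives net 80, > 74, so (e) meets the standard; on (f) the weight is 87 less the opposing 10 gives net 77, > 74, so (f) meets the standard.
  The provider carries the last stage.
All stages carried — the provider prevails on this issue.
— Issue III —
Stage III.1 (patient, a clear and cogent showing, weight is at least 72): (g) net 93−15=78 ≥ 72 — meets.
  Stage III.1 is satisfied; the patient continues to bear the burden.
Stage III.2 (patient, a more-likely-than-not showing, weight exceeds 51): (h) net 91−39=52 > 51 — meets; (i) 44 ≤ 51 — fails.
  Stage III.2 not carried; the patient fails its burden.
So the provider prevails on this issue.
Per-issue: Issue I → provider; Issue II → provider; Issue III → provider. The patient must prevail on every issue; overall, the provider prevails.

provider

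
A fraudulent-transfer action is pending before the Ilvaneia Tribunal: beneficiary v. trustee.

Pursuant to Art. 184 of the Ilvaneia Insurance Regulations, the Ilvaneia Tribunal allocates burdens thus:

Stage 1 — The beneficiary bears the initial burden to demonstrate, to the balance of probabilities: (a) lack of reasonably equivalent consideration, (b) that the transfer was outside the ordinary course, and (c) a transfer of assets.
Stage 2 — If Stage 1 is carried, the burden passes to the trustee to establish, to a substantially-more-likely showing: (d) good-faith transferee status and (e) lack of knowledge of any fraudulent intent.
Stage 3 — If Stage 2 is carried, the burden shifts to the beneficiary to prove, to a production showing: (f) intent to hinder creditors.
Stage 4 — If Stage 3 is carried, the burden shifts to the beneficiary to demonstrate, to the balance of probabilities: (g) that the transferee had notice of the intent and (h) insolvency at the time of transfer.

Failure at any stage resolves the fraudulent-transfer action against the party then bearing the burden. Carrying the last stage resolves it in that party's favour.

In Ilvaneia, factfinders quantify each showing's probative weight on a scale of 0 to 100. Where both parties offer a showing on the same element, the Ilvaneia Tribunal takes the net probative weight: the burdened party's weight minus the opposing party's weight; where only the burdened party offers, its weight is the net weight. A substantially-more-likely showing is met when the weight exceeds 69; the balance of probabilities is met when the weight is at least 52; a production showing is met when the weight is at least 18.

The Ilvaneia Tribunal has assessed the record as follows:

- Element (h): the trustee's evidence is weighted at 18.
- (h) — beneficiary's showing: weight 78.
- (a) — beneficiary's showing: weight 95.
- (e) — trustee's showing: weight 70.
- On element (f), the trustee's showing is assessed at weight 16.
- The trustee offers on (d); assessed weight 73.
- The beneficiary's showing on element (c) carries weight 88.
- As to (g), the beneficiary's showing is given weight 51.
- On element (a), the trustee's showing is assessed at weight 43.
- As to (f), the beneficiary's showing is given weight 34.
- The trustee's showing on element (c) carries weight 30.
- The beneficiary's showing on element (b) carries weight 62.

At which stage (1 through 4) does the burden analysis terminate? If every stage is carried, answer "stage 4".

stage 4

Stage 1 — burden on beneficiary; standard: the balance of probabilities (weight is at least 52).
    (a): 95 − 43 = 52 ≥ 52 [met]
    (b): 62 ≥ 52 [met]
    (c): 88 − 30 = 58 ≥ 52 [met]
  The beneficiary carries Stage 1; the trustee now bears the burden.
Stage 2 — burden on trustee; standard: a substantially-more-likely showing (weight exceeds 69).
    (d): 73 > 69 [met]
    (e): 70 > 69 [met]
  Stage 2 is satisfied; the onus moves to the beneficiary.
Stage 3 — burden on beneficiary; standard: a production showing (weight is at least 18).
    (f): 34 − 16 = 18 ≥ 18 [met]
  Stage 3 is satisfied; the beneficiary continues to bear the burden.
Stage 4 — burden on beneficiary; standard: the balance of probabilities (weight is at least 52).
    (g): 51 < 52 [not met]
    (h): 78 − 18 = 60 ≥ 52 [met]
  The beneficiary does not carry Stage 4.
The analysis ends at Stage 4; the trustee prevails.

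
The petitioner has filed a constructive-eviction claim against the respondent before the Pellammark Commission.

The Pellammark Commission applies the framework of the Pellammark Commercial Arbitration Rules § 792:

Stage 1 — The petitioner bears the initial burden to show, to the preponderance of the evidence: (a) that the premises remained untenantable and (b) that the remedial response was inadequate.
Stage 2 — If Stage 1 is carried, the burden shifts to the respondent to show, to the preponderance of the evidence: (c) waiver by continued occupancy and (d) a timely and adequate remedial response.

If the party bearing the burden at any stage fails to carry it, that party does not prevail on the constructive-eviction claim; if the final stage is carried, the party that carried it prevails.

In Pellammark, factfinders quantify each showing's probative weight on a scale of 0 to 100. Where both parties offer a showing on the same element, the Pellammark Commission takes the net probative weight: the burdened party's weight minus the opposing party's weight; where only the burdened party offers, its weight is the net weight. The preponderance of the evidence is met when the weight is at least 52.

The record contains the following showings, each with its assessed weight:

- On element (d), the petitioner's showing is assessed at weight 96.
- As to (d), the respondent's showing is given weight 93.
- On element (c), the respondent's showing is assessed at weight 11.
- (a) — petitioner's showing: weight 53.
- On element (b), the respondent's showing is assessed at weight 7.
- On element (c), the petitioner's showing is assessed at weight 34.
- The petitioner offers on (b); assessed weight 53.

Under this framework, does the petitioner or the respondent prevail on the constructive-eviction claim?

Stage 1 — burden on petitioner; standard: the preponderance of the evidence (weight is at least 52).
    (a): 53 ≥ 52 [met]
    (b): 53 − 7 = 46 < 52 [not met]
  Stage 1 not carried; the petitioner fails its burden.
The respondent prevails.

respondent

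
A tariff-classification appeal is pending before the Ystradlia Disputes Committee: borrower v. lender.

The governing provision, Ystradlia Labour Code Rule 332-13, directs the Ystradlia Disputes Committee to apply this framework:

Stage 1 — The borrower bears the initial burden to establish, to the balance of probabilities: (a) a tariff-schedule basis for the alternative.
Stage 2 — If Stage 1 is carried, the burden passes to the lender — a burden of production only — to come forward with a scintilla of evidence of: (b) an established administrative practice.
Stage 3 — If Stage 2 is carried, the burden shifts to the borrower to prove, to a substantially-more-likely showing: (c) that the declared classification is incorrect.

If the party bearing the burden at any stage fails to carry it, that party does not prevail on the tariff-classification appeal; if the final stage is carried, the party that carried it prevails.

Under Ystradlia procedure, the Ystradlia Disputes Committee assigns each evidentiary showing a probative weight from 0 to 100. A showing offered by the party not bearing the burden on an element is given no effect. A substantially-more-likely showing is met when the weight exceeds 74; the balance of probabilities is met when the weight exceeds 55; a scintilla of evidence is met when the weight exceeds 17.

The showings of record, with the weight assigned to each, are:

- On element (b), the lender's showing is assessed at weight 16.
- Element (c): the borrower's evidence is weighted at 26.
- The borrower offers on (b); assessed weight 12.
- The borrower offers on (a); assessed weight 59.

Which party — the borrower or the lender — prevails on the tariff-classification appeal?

borrower

Stage 1 (borrower, the balance of probabilities, weight exceeds 55): (a) 59 > 55 — meets.
  Stage 1 is satisfied; the onus moves to the lender.
Stage 2 (lender, a scintilla of evidence, weight exceeds 17): (b) 16 (borrower's 12 disregarded) ≤ 17 — fails.
  Stage 2 not carried; the lender fails its burden.
The analysis ends at Stage 2; the borrower prevails.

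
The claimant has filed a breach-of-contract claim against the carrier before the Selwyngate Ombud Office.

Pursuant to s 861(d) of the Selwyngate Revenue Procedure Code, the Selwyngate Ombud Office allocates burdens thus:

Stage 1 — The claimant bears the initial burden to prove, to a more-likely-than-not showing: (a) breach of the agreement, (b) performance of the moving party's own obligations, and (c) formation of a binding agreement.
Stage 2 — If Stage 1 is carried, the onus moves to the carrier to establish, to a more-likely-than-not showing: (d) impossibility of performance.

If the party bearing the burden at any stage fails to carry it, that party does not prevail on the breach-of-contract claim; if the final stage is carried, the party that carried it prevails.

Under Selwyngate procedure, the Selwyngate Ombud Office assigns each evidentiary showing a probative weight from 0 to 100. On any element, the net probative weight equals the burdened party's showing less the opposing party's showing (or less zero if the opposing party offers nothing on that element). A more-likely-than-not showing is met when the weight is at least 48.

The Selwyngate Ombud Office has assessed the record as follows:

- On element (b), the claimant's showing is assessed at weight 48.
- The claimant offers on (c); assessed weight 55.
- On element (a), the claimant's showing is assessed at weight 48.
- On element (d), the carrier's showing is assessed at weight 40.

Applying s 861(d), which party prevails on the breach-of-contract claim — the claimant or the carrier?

claimant

Stage 1 — burden on claimant; standard: a more-likely-than-not showing (weight is at least 48).
    (a): 48 ≥ 48 [met]
    (b): 48 ≥ 48 [met]
    (c): 55 ≥ 48 [met]
  Stage 1 carried; the burden shifts to the carrier.
Stage 2 — burden on carrier; standard: a more-likely-than-not showing (weight is at least 48).
    (d): 40 < 48 [not met]
  The carrier does not carry Stage 2.
So the claimant prevails.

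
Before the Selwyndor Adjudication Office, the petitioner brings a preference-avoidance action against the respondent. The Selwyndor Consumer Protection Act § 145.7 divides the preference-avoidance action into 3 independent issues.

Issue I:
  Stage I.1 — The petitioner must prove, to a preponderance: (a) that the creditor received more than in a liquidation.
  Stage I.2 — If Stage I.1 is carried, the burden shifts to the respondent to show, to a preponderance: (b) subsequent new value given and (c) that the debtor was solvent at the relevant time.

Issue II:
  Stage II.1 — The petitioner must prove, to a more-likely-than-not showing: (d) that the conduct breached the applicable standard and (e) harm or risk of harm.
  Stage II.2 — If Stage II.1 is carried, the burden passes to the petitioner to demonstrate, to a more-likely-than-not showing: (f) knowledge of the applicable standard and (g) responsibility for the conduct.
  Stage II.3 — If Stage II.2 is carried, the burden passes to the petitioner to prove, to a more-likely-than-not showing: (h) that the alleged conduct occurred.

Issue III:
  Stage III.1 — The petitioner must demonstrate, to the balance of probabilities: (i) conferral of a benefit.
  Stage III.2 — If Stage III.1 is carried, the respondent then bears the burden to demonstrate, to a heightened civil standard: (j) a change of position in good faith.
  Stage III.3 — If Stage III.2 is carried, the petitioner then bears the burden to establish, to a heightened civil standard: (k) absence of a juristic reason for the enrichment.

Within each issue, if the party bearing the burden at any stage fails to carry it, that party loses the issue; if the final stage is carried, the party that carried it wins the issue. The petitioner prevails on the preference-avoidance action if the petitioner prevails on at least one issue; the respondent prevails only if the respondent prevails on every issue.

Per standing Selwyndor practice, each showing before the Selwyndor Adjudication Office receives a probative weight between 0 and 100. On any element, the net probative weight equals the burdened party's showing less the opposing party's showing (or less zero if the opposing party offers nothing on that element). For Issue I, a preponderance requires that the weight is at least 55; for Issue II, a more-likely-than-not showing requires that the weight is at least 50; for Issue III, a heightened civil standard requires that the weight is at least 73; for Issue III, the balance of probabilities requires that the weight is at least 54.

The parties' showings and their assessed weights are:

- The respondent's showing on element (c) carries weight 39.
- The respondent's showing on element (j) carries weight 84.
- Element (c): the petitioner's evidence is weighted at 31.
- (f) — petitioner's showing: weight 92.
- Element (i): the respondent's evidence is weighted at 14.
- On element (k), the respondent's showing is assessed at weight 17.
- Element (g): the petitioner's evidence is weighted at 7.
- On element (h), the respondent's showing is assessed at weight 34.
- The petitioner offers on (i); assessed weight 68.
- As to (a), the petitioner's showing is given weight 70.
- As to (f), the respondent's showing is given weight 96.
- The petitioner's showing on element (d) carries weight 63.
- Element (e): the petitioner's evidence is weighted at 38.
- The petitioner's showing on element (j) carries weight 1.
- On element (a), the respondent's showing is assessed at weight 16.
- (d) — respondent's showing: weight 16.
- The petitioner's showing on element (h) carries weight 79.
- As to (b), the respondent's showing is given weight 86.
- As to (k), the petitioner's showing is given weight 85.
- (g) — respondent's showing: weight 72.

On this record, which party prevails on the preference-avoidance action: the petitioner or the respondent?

respondent

— Issue I —
Stage I.1 (petitioner, a preponderance, weight is at least 55): (a) net 70−16=54 < 55 — fails.
  The petitioner does not carry Stage I.1.
The analysis ends at Stage I.1; the respondent prevails on this issue.
— Issue II —
Stage II.1 (petitioner, a more-likely-than-not showing, weight is at least 50): (d) net 63−16=47 < 50 — fails; (e) 38 < 50 — fails.
  The petitioner does not carry Stage II.1.
The respondent prevails on this issue.
— Issue III —
At Stage III.1 the petitioner must meet the balance of probabilities (weight is at least 54): on (i) the weight is 68 less the opposing 14 gives net 54, which does reach 54, so (i) meets the standard.
  Stage III.1 is satisfied; the onus moves to the respondent.
At Stage III.2 the respondent must meet a heightened civil standard (weight is at least 73): on (j) the weight is 84 less the opposing 1 gives net 83, ≥ 73, so (j) meets the standard.
  Stage III.2 carried; the burden shifts to the petitioner.
At Stage III.3 the petitioner must meet a heightened civil standard (weight is at least 73): on (k) the weight is 85 less the opposing 17 gives net 68, < 73, so (k) does not meet the standard.
  Not every element is met, so the petitioner fails to carry Stage III.3.
The analysis ends at Stage III.3; the respondent prevails on this issue.
Per-issue: Issue I → respondent; Issue II → respondent; Issue III → respondent. The petitioner must prevail on at least one issue; overall, the respondent prevails.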